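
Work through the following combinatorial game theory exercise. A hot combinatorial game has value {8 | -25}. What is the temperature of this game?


The game is {8 | -25}, a switch {a | b} with numbers a > b.
Cooling {a | b} by t gives {a - t | b + t}, which stops being hot when a - t = b + t, i.e. at t = (a - b)/2. So the temperature of a switch is (a - b)/2.
Temperature = (Left option - Right option) / 2
= (8 - (-25)) / 2
= 33 / 2
= 33/2

33/2


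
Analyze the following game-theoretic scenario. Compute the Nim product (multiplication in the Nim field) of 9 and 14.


Nim multiplication is bilinear over XOR: (u XOR v) * w = (u*w) XOR (v*w).
So we split each operand into its bit components and XOR the pairwise Nim products.
9 = 1 + 8 (as XOR of powers of 2).
14 = 2 + 4 + 8 (as XOR of powers of 2).
Using the standard Nim-product table on single bits:
  2*2 = 3,   2*4 = 8,   2*8 = 12,
  4*4 = 6,   4*8 = 11,  8*8 = 13,
and  1*x = x (identity), k*l = l*k (commutative).
Pairwise Nim products:
  1 * 2 = 2
  1 * 4 = 4
  1 * 8 = 8
  8 * 2 = 12
  8 * 4 = 11
  8 * 8 = 13
XOR them: 2 XOR 4 XOR 8 XOR 12 XOR 11 XOR 13 = 4.
Result: 9 * 14 = 4 (in Nim).

4


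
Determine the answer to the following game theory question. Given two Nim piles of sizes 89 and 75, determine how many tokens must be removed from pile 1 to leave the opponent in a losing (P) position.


Piles: 89 and 75
Current XOR: 89 XOR 75 = 18 (non-zero, so this is an N-position).
To make the XOR zero, we need to find a move that balances the piles.
For pile 1 (size 89): target = 89 XOR 18 = 75
We reduce pile 1 from 89 to 75.
Tokens removed: 89 - 75 = 14
Verification: 75 XOR 75 = 0

14


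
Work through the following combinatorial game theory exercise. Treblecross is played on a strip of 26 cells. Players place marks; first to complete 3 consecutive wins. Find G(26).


Treblecross: place X on empty cells; 3-in-a-row wins.
Playing within two cells of an existing X lets the opponent win at once, so sensible play treats the cells i-2..i+2 around each X as dead. The player left with no safe cell loses, so this is a normal-play take-away game on strips of safe cells.
Placing X at cell i (0-indexed) of a strip of k safe cells leaves independent strips of sizes max(0, i-2) and max(0, k-i-3). Hence G(k) = mex{ G(max(0,i-2)) XOR G(max(0,k-i-3)) : 0 <= i < k }, with G(0) = 0.
G(1): splits (0,0):0^0=0 -> mex({0}) = 1
G(2): splits (0,0):0^0=0 -> mex({0}) = 1
G(3): splits (0,0):0^0=0 -> mex({0}) = 1
G(4): splits (0,1):0^1=1 (0,0):0^0=0 -> mex({0, 1}) = 2
G(5): splits (0,2):0^1=1 (0,1):0^1=1 (0,0):0^0=0 -> mex({0, 1}) = 2
G(6) = mex({1}) = 0
G(7) = mex({0, 1, 2}) = 3
G(8) = mex({0, 1, 2}) = 3
G(9) = mex({0, 2}) = 1
G(10) = mex({0, 2, 3}) = 1
G(11) = mex({0, 3}) = 1
G(12) = mex({1, 3}) = 0
G(13) = mex({0, 1, 2, 3}) = 4
G(14) = mex({0, 1, 2}) = 3
G(15) = mex({0, 1, 2}) = 3
G(16) = mex({0, 1, 2, 4}) = 3
G(17) = mex({0, 1, 3, 4}) = 2
G(18) = mex({0, 1, 3, 4}) = 2
G(19) = mex({0, 1, 3, 5}) = 2
G(20) = mex({0, 1, 2, 3, 5}) = 4
G(21) = mex({0, 1, 2, 3, 5}) = 4
G(22) = mex({1, 2, 6}) = 0
G(23) = mex({0, 1, 2, 3, 4, 6}) = 5
G(24) = mex({0, 1, 2, 3, 4}) = 5
G(25) = mex({0, 1, 3, 4, 7}) = 2
G(26) = mex({0, 1, 3, 4, 5, 7}) = 2
Therefore G(26) = 2.

2


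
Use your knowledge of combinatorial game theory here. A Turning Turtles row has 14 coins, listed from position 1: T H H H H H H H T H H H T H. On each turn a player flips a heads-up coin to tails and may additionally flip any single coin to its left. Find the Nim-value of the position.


Coins: T H H H H H H H T H H H T H
Key fact: a single head at position k behaves exactly like a Nim heap of size k (turning it to T and optionally flipping a coin at j < k corresponds to moving the heap from k to j, or to 0), and heads combine as a disjunctive sum (two heads at the same place would cancel, matching j XOR j = 0). So the Nim-value is the XOR of the 1-indexed positions of the heads.
Face-up positions (1-indexed): [2, 3, 4, 5, 6, 7, 8, 10, 11, 12, 14]
XOR 0 with 2: 0 XOR 2 = 2
XOR 2 with 3: 2 XOR 3 = 1
XOR 1 with 4: 1 XOR 4 = 5
XOR 5 with 5: 5 XOR 5 = 0
XOR 0 with 6: 0 XOR 6 = 6
XOR 6 with 7: 6 XOR 7 = 1
XOR 1 with 8: 1 XOR 8 = 9
XOR 9 with 10: 9 XOR 10 = 3
XOR 3 with 11: 3 XOR 11 = 8
XOR 8 with 12: 8 XOR 12 = 4
XOR 4 with 14: 4 XOR 14 = 10
Nim-value = 10

10


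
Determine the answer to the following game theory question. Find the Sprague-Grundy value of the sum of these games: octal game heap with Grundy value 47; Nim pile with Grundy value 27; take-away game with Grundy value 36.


By the Sprague-Grundy theorem, the Grundy value of a sum of games is the XOR of individual Grundy values.
octal game heap: Grundy value = 47. Running XOR: 0 XOR 47 = 47
Nim pile: Grundy value = 27. Running XOR: 47 XOR 27 = 52
take-away game: Grundy value = 36. Running XOR: 52 XOR 36 = 16
The combined Grundy value is 16.

16


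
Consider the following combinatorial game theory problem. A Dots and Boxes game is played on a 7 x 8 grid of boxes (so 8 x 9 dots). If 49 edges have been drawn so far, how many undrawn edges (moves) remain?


Grid: 7 x 8 boxes, i.e. 8 rows and 9 columns of dots.
Horizontal edges: (rows + 1) * cols = 8 * 8 = 64
Vertical edges: rows * (cols + 1) = 7 * 9 = 63
Total edges: 64 + 63 = 127
Edges drawn: 49
Remaining: 127 - 49 = 78

78


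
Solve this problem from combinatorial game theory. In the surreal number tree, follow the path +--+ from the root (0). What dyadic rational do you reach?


Sign expansion: +--+
Rule: track bounds (lo, hi), initially (-inf, +inf). On '+', the current value becomes lo and we move to the simplest number in (value, hi): value + 1 if hi = +inf, otherwise the midpoint (value + hi)/2. On '-', the current value becomes hi and we move to value - 1 if lo = -inf, otherwise the midpoint (lo + value)/2.
Start at 0.
Step 1: sign = +, move right. Bounds: (0, +inf). Value = 1
Step 2: sign = -, move left. Bounds: (0, 1). Value = 1/2
Step 3: sign = -, move left. Bounds: (0, 1/2). Value = 1/4
Step 4: sign = +, move right. Bounds: (1/4, 1/2). Value = 3/8
The surreal number with sign expansion +--+ is 3/8.

3/8


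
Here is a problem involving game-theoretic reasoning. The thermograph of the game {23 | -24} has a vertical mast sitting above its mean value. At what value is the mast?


Game = {23 | -24}, a switch {a | b} with numbers a > b.
Its thermograph has left wall a - t and right wall b + t, which meet at t = (a - b)/2, where both equal (a + b)/2. So the mast (mean value) is at (a + b)/2.
Mean = (23 + (-24))/2 = -1/2 = -1/2

-1/2


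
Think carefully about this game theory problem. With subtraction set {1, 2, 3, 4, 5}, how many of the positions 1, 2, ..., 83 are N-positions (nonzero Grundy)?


Subtraction set S = {1, 2, 3, 4, 5}, so G(n) = n mod 6.
G(n) = 0 when n is a multiple of 6.
Multiples of 6 in [1, 83]: 13
N-positions (nonzero Grundy) = 83 - 13 = 70

70


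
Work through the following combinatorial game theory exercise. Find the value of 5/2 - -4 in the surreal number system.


x = 5/2, y = -4
Converting to common denominator: 2
x = 5/2, y = -8/2
x - y = 5/2 - -4 = 13/2

13/2


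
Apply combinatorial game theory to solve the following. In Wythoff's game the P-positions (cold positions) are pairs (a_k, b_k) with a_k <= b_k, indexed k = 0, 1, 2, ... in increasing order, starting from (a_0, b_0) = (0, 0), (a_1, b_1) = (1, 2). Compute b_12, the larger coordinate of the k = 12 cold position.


By Wythoff's theorem, a_k = floor(k * phi) and b_k = floor(k * phi^2) = a_k + k, where phi = (1 + sqrt(5))/2 is the golden ratio.
phi = (1 + sqrt(5))/2 = 1.618034
phi^2 = phi + 1 = 2.618034
k = 12
k * phi^2 = 12 * 2.618034 = 31.416408
b_12 = floor(k * phi^2) = 31 (check: a_12 + k = 19 + 12 = 31)

31


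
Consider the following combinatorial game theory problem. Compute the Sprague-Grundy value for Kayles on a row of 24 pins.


Kayles: a move removes 1 or 2 adjacent pins from a contiguous row.
Removing pins from a row of k leaves two independent rows (a, b) with a + b = k - 1 (one pin) or a + b = k - 2 (two pins); an end removal gives a = 0.
By Sprague-Grundy, G(k) = mex{ G(a) XOR G(b) } over all these splits. G(0) = 0.
G(1): splits (0,0):0^0=0 -> mex({0}) = 1
G(2): splits (0,1):0^1=1 (0,0):0^0=0 -> mex({0, 1}) = 2
G(3): splits (0,2):0^2=2 (1,1):1^1=0 (0,1):0^1=1 -> mex({0, 1, 2}) = 3
G(4): splits (0,3):0^3=3 (1,2):1^2=3 (0,2):0^2=2 (1,1):1^1=0 -> mex({0, 2, 3}) = 1
G(5): splits (0,4):0^1=1 (1,3):1^3=2 (2,2):2^2=0 (0,3):0^3=3 (1,2):1^2=3 -> mex({0, 1, 2, 3}) = 4
G(6) = mex({0, 1, 2, 4}) = 3
G(7) = mex({0, 1, 3, 4, 5}) = 2
G(8) = mex({0, 2, 3, 5, 6}) = 1
G(9) = mex({0, 1, 2, 3, 6, 7}) = 4
G(10) = mex({0, 1, 3, 4, 5, 7}) = 2
G(11) = mex({0, 1, 2, 3, 4, 5}) = 6
G(12) = mex({0, 1, 2, 3, 5, 6, 7}) = 4
G(13) = mex({0, 2, 3, 4, 6, 7}) = 1
G(14) = mex({0, 1, 4, 5, 6, 7}) = 2
G(15) = mex({0, 1, 2, 3, 4, 5, 6}) = 7
G(16) = mex({0, 2, 3, 5, 6, 7}) = 1
G(17) = mex({0, 1, 2, 3, 5, 6, 7}) = 4
G(18) = mex({0, 1, 2, 4, 5, 6}) = 3
G(19) = mex({0, 1, 3, 4, 5, 7}) = 2
G(20) = mex({0, 2, 3, 4, 5, 6, 7}) = 1
G(21) = mex({0, 1, 2, 3, 5, 6, 7}) = 4
G(22) = mex({0, 1, 2, 3, 4, 5, 7}) = 6
G(23) = mex({0, 1, 2, 3, 4, 5, 6}) = 7
G(24) = mex({0, 1, 2, 3, 5, 6, 7}) = 4
Therefore G(24) = 4.

4


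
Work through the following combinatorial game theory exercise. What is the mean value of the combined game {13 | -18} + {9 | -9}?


G1 = {13 | -18}, G2 = {9 | -9}
Each is a switch {a | b} with numbers a > b; its mean value is (a + b)/2, and mean value is additive over game sums: m(G1 + G2) = m(G1) + m(G2).
Mean of G1 = (13 + (-18))/2 = -5/2 = -5/2
Mean of G2 = (9 + (-9))/2 = 0/2 = 0
Mean of G1 + G2 = -5/2 + 0 = -5/2

-5/2


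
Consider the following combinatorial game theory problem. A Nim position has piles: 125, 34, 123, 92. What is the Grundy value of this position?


We need the XOR (exclusive or) of all pile sizes.
After XOR-ing pile 1 (size 125): 0 XOR 125 = 125
After XOR-ing pile 2 (size 34): 125 XOR 34 = 95
After XOR-ing pile 3 (size 123): 95 XOR 123 = 36
After XOR-ing pile 4 (size 92): 36 XOR 92 = 120
The Nim-value of this position is 120.

120


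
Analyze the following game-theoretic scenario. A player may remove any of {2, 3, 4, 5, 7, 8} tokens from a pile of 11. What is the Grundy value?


The subtraction set is S = {2, 3, 4, 5, 7, 8}.
G(k) = mex{ G(k - s) : s in S, s <= k }. We compute iteratively: G(0) = 0.
G(1) = mex({}) = 0
G(2) = mex({0}) = 1
G(3) = mex({0}) = 1
G(4) = mex({0, 1}) = 2
G(5) = mex({0, 1}) = 2
G(6) = mex({0, 1, 2}) = 3
G(7) = mex({0, 1, 2}) = 3
G(8) = mex({0, 1, 2, 3}) = 4
G(9) = mex({0, 1, 2, 3}) = 4
G(10) = mex({1, 2, 3, 4}) = 0
G(11) = mex({1, 2, 3, 4}) = 0
Therefore G(11) = 0.

0


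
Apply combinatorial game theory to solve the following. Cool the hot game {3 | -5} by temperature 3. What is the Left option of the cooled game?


Original game: {3 | -5} (a switch {a | b} with a > b).
Cooling by t (for t below the temperature (a - b)/2 = 4) taxes each move by t: {a | b} cooled by t is {a - t | b + t}.
Cooling amount: t = 3
Cooled Left option: 3 - 3 = 0
Cooled Right option: -5 + 3 = -2
Cooled game: {0 | -2}
Left option = 0

0


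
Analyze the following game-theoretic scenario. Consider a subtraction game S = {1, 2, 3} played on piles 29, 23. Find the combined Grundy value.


Subtraction set: {1, 2, 3}
For this subtraction set, G(n) = n mod 4 (period = max + 1 = 4).
Pile 1 (size 29): G(29) = 29 mod 4 = 1
Pile 2 (size 23): G(23) = 23 mod 4 = 3
Total Grundy value = XOR of all: 1 XOR 3 = 2

2


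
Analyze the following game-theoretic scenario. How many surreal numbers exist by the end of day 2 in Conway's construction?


Day 0: {|} = 0 is born. Count = 1.
Day n: the number of surreal numbers born by day n is 2^(n+1) - 1.
By day 0: 2^1 - 1 = 1
By day 1: 2^2 - 1 = 3
By day 2: 2^3 - 1 = 7
By day 2: 7 surreal numbers.

7


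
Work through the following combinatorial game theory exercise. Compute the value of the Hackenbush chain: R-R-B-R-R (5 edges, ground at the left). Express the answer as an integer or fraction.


Edges (from ground): R-R-B-R-R
By Berlekamp's sign-expansion rule, a Blue-Red Hackenbush stalk has the value of the surreal number whose sign sequence is the edge sequence with B -> + and R -> -.
Sign sequence: --+--
Trace the sign expansion in the surreal number tree, starting from 0:
Edge 1: R (sign -) -> bounds (-inf, 0), value = -1
Edge 2: R (sign -) -> bounds (-inf, -1), value = -2
Edge 3: B (sign +) -> bounds (-2, -1), value = -3/2
Edge 4: R (sign -) -> bounds (-2, -3/2), value = -7/4
Edge 5: R (sign -) -> bounds (-2, -7/4), value = -15/8
Game value = -15/8

-15/8


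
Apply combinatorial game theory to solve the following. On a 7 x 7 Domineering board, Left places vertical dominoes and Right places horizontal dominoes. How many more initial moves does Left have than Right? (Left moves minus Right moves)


Board is 7 x 7 (rows x cols).
Left (vertical) placements: (rows-1) * cols = 6 * 7 = 42
Right (horizontal) placements: rows * (cols-1) = 7 * 6 = 42
Advantage = Left - Right = 42 - 42 = 0

0


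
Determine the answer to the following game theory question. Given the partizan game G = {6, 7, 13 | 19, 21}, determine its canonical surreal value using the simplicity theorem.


Left options: {6, 7, 13}, max = 13
Right options: {19, 21}, min = 19
All options are numbers and max(Left) < min(Right), so by the simplicity theorem the value is the simplest (earliest-born) number strictly between 13 and 19.
Integers 14 through 18 all lie strictly between 13 and 19.
Among integers, the simplest (lowest birthday = smallest |n|; 0 is born on day 0, +-n on day n) is 14.
No non-integer in the interval can be simpler: if x is a non-integer in the interval, then floor(x) or ceil(x) also lies in the interval (the interval contains an integer), and both are proper prefixes of x's sign expansion, i.e. born earlier. So the game value is 14.
Game value = 14

14


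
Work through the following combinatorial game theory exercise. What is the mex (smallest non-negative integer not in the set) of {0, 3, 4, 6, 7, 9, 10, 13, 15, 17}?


Set = {0, 3, 4, 6, 7, 9, 10, 13, 15, 17}
0 is in the set.
1 is NOT in the set. This is the mex.
mex = 1

1


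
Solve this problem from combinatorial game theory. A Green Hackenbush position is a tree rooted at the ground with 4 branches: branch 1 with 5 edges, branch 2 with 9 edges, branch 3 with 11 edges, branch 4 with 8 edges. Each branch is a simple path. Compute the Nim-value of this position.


The tree has 4 branches from the ground vertex.
In Green Hackenbush, the Nim-value of a simple path of length k is k.
Branch 1: length 5, Nim-value = 5
Branch 2: length 9, Nim-value = 9
Branch 3: length 11, Nim-value = 11
Branch 4: length 8, Nim-value = 8
Total Nim-value = XOR of all branch values:
0 XOR 5 = 5
5 XOR 9 = 12
12 XOR 11 = 7
7 XOR 8 = 15
Nim-value of the tree = 15

15


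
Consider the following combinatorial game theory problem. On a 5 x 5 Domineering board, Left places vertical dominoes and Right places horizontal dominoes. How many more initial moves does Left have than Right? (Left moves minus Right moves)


Board is 5 x 5 (rows x cols).
Left (vertical) placements: (rows-1) * cols = 4 * 5 = 20
Right (horizontal) placements: rows * (cols-1) = 5 * 4 = 20
Advantage = Left - Right = 20 - 20 = 0

0


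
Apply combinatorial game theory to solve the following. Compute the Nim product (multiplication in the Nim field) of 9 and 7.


Nim multiplication is bilinear over XOR: (u XOR v) * w = (u*w) XOR (v*w).
So we split each operand into its bit components and XOR the pairwise Nim products.
9 = 1 + 8 (as XOR of powers of 2).
7 = 1 + 2 + 4 (as XOR of powers of 2).
Using the standard Nim-product table on single bits:
  2*2 = 3,   2*4 = 8,   2*8 = 12,
  4*4 = 6,   4*8 = 11,  8*8 = 13,
and  1*x = x (identity), k*l = l*k (commutative).
Pairwise Nim products:
  1 * 1 = 1
  1 * 2 = 2
  1 * 4 = 4
  8 * 1 = 8
  8 * 2 = 12
  8 * 4 = 11
XOR them: 1 XOR 2 XOR 4 XOR 8 XOR 12 XOR 11 = 8.
Result: 9 * 7 = 8 (in Nim).

8


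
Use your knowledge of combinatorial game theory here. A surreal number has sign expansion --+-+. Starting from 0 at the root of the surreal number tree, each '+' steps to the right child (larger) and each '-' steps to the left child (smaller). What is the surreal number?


Sign expansion: --+-+
Rule: track bounds (lo, hi), initially (-inf, +inf). On '+', the current value becomes lo and we move to the simplest number in (value, hi): value + 1 if hi = +inf, otherwise the midpoint (value + hi)/2. On '-', the current value becomes hi and we move to value - 1 if lo = -inf, otherwise the midpoint (lo + value)/2.
Start at 0.
Step 1: sign = -, move left. Bounds: (-inf, 0). Value = -1
Step 2: sign = -, move left. Bounds: (-inf, -1). Value = -2
Step 3: sign = +, move right. Bounds: (-2, -1). Value = -3/2
Step 4: sign = -, move left. Bounds: (-2, -3/2). Value = -7/4
Step 5: sign = +, move right. Bounds: (-7/4, -3/2). Value = -13/8
The surreal number with sign expansion --+-+ is -13/8.

-13/8


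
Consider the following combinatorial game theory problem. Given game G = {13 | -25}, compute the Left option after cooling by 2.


Original game: {13 | -25} (a switch {a | b} with a > b).
Cooling by t (for t below the temperature (a - b)/2 = 19) taxes each move by t: {a | b} cooled by t is {a - t | b + t}.
Cooling amount: t = 2
Cooled Left option: 13 - 2 = 11
Cooled Right option: -25 + 2 = -23
Cooled game: {11 | -23}
Left option = 11

11


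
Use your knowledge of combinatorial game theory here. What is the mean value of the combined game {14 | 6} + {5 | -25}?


G1 = {14 | 6}, G2 = {5 | -25}
Each is a switch {a | b} with numbers a > b; its mean value is (a + b)/2, and mean value is additive over game sums: m(G1 + G2) = m(G1) + m(G2).
Mean of G1 = (14 + (6))/2 = 20/2 = 10
Mean of G2 = (5 + (-25))/2 = -20/2 = -10
Mean of G1 + G2 = 10 + -10 = 0

0


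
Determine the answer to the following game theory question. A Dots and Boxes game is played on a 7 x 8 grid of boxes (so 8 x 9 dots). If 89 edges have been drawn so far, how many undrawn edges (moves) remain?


Grid: 7 x 8 boxes, i.e. 8 rows and 9 columns of dots.
Horizontal edges: (rows + 1) * cols = 8 * 8 = 64
Vertical edges: rows * (cols + 1) = 7 * 9 = 63
Total edges: 64 + 63 = 127
Edges drawn: 89
Remaining: 127 - 89 = 38

38


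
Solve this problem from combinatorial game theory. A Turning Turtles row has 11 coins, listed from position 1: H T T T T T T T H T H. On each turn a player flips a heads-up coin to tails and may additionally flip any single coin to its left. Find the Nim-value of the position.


Coins: H T T T T T T T H T H
Key fact: a single head at position k behaves exactly like a Nim heap of size k (turning it to T and optionally flipping a coin at j < k corresponds to moving the heap from k to j, or to 0), and heads combine as a disjunctive sum (two heads at the same place would cancel, matching j XOR j = 0). So the Nim-value is the XOR of the 1-indexed positions of the heads.
Face-up positions (1-indexed): [1, 9, 11]
XOR 0 with 1: 0 XOR 1 = 1
XOR 1 with 9: 1 XOR 9 = 8
XOR 8 with 11: 8 XOR 11 = 3
Nim-value = 3

3


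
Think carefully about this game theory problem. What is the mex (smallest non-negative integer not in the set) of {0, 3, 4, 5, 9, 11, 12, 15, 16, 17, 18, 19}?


Set = {0, 3, 4, 5, 9, 11, 12, 15, 16, 17, 18, 19}
0 is in the set.
1 is NOT in the set. This is the mex.
mex = 1

1


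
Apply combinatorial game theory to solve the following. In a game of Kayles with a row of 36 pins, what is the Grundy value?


Kayles: a move removes 1 or 2 adjacent pins from a contiguous row.
Removing pins from a row of k leaves two independent rows (a, b) with a + b = k - 1 (one pin) or a + b = k - 2 (two pins); an end removal gives a = 0.
By Sprague-Grundy, G(k) = mex{ G(a) XOR G(b) } over all these splits. G(0) = 0.
G(1): splits (0,0):0^0=0 -> mex({0}) = 1
G(2): splits (0,1):0^1=1 (0,0):0^0=0 -> mex({0, 1}) = 2
G(3): splits (0,2):0^2=2 (1,1):1^1=0 (0,1):0^1=1 -> mex({0, 1, 2}) = 3
G(4): splits (0,3):0^3=3 (1,2):1^2=3 (0,2):0^2=2 (1,1):1^1=0 -> mex({0, 2, 3}) = 1
G(5): splits (0,4):0^1=1 (1,3):1^3=2 (2,2):2^2=0 (0,3):0^3=3 (1,2):1^2=3 -> mex({0, 1, 2, 3}) = 4
G(6) = mex({0, 1, 2, 4}) = 3
G(7) = mex({0, 1, 3, 4, 5}) = 2
G(8) = mex({0, 2, 3, 5, 6}) = 1
G(9) = mex({0, 1, 2, 3, 6, 7}) = 4
G(10) = mex({0, 1, 3, 4, 5, 7}) = 2
G(11) = mex({0, 1, 2, 3, 4, 5}) = 6
G(12) = mex({0, 1, 2, 3, 5, 6, 7}) = 4
G(13) = mex({0, 2, 3, 4, 6, 7}) = 1
G(14) = mex({0, 1, 4, 5, 6, 7}) = 2
G(15) = mex({0, 1, 2, 3, 4, 5, 6}) = 7
G(16) = mex({0, 2, 3, 5, 6, 7}) = 1
G(17) = mex({0, 1, 2, 3, 5, 6, 7}) = 4
G(18) = mex({0, 1, 2, 4, 5, 6}) = 3
G(19) = mex({0, 1, 3, 4, 5, 7}) = 2
G(20) = mex({0, 2, 3, 4, 5, 6, 7}) = 1
G(21) = mex({0, 1, 2, 3, 5, 6, 7}) = 4
G(22) = mex({0, 1, 2, 3, 4, 5, 7}) = 6
G(23) = mex({0, 1, 2, 3, 4, 5, 6}) = 7
G(24) = mex({0, 1, 2, 3, 5, 6, 7}) = 4
G(25) = mex({0, 2, 3, 4, 6, 7}) = 1
G(26) = mex({0, 1, 3, 4, 5, 6, 7}) = 2
G(27) = mex({0, 1, 2, 3, 4, 5, 6, 7}) = 8
G(28) = mex({0, 1, 2, 3, 4, 6, 7, 8}) = 5
G(29) = mex({0, 1, 2, 3, 5, 6, 7, 8, 9}) = 4
G(30) = mex({0, 1, 2, 3, 4, 5, 6, 9, 10}) = 7
G(31) = mex({0, 1, 3, 4, 5, 7, 10, 11}) = 2
G(32) = mex({0, 2, 3, 4, 5, 6, 7, 9, 11}) = 1
G(33) = mex({0, 1, 2, 3, 4, 5, 6, 7, 9, 12}) = 8
G(34) = mex({0, 1, 2, 3, 4, 5, 7, 8, 11, 12}) = 6
G(35) = mex({0, 1, 2, 3, 4, 5, 6, 8, 9, 10, 11}) = 7
G(36) = mex({0, 1, 2, 3, 5, 6, 7, 9, 10}) = 4
Therefore G(36) = 4.

4


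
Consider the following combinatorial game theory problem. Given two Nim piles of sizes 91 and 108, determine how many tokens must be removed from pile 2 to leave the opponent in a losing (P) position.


Piles: 91 and 108
Current XOR: 91 XOR 108 = 55 (non-zero, so this is an N-position).
To make the XOR zero, we need to find a move that balances the piles.
For pile 2 (size 108): target = 108 XOR 55 = 91
We reduce pile 2 from 108 to 91.
Tokens removed: 108 - 91 = 17
Verification: 91 XOR 91 = 0

17


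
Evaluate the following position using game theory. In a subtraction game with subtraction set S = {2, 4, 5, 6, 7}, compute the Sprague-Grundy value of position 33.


The subtraction set is S = {2, 4, 5, 6, 7}.
G(k) = mex{ G(k - s) : s in S, s <= k }. We compute iteratively: G(0) = 0.
G(1) = mex({}) = 0
G(2) = mex({0}) = 1
G(3) = mex({0}) = 1
G(4) = mex({0, 1}) = 2
G(5) = mex({0, 1}) = 2
G(6) = mex({0, 1, 2}) = 3
G(7) = mex({0, 1, 2}) = 3
G(8) = mex({0, 1, 2, 3}) = 4
G(9) = mex({1, 2, 3}) = 0
G(10) = mex({1, 2, 3, 4}) = 0
G(11) = mex({0, 2, 3}) = 1
G(12) = mex({0, 2, 3, 4}) = 1
G(13) = mex({0, 1, 3, 4}) = 2
G(14) = mex({0, 1, 3, 4}) = 2
G(15) = mex({0, 1, 2, 4}) = 3
Observe that G(9)..G(15) = 0, 0, 1, 1, 2, 2, 3 repeats G(0)..G(6) = 0, 0, 1, 1, 2, 2, 3.
For k >= max(S) = 7, G(k) is determined by the previous 7 values G(k-7)..G(k-1); a window of 7 consecutive values has recurred shifted by 9, so by induction G(k + 9) = G(k) for all k >= 0: the sequence is periodic from the start with period 9.
One period: G(0..8) = 0, 0, 1, 1, 2, 2, 3, 3, 4.
33 mod 9 = 6, so G(33) = G(6) = 3.

3


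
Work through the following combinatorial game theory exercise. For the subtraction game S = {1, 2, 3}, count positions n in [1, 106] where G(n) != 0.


Subtraction set S = {1, 2, 3}, so G(n) = n mod 4.
G(n) = 0 when n is a multiple of 4.
Multiples of 4 in [1, 106]: 26
N-positions (nonzero Grundy) = 106 - 26 = 80

80


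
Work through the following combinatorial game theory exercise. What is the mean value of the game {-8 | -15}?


Game = {-8 | -15}, a switch {a | b} with numbers a > b.
Its thermograph has left wall a - t and right wall b + t, which meet at t = (a - b)/2, where both equal (a + b)/2. So the mast (mean value) is at (a + b)/2.
Mean = (-8 + (-15))/2 = -23/2 = -23/2

-23/2


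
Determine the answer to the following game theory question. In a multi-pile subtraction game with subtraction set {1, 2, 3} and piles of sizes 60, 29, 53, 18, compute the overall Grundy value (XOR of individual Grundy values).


Subtraction set: {1, 2, 3}
For this subtraction set, G(n) = n mod 4 (period = max + 1 = 4).
Pile 1 (size 60): G(60) = 60 mod 4 = 0
Pile 2 (size 29): G(29) = 29 mod 4 = 1
Pile 3 (size 53): G(53) = 53 mod 4 = 1
Pile 4 (size 18): G(18) = 18 mod 4 = 2
Total Grundy value = XOR of all: 0 XOR 1 XOR 1 XOR 2 = 2

2


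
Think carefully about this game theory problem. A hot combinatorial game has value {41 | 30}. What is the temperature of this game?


The game is {41 | 30}, a switch {a | b} with numbers a > b.
Cooling {a | b} by t gives {a - t | b + t}, which stops being hot when a - t = b + t, i.e. at t = (a - b)/2. So the temperature of a switch is (a - b)/2.
Temperature = (Left option - Right option) / 2
= (41 - (30)) / 2
= 11 / 2
= 11/2

11/2


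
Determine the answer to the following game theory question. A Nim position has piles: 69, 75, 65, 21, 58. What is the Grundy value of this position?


We need the XOR (exclusive or) of all pile sizes.
After XOR-ing pile 1 (size 69): 0 XOR 69 = 69
After XOR-ing pile 2 (size 75): 69 XOR 75 = 14
After XOR-ing pile 3 (size 65): 14 XOR 65 = 79
After XOR-ing pile 4 (size 21): 79 XOR 21 = 90
After XOR-ing pile 5 (size 58): 90 XOR 58 = 96
The Nim-value of this position is 96.

96


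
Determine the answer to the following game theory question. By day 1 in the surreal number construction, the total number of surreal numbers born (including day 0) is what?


Day 0: {|} = 0 is born. Count = 1.
Day n: the number of surreal numbers born by day n is 2^(n+1) - 1.
By day 0: 2^1 - 1 = 1
By day 1: 2^2 - 1 = 3
By day 1: 3 surreal numbers.

3


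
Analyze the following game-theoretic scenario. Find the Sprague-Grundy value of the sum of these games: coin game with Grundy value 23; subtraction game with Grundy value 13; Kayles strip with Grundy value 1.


By the Sprague-Grundy theorem, the Grundy value of a sum of games is the XOR of individual Grundy values.
coin game: Grundy value = 23. Running XOR: 0 XOR 23 = 23
subtraction game: Grundy value = 13. Running XOR: 23 XOR 13 = 26
Kayles strip: Grundy value = 1. Running XOR: 26 XOR 1 = 27
The combined Grundy value is 27.

27


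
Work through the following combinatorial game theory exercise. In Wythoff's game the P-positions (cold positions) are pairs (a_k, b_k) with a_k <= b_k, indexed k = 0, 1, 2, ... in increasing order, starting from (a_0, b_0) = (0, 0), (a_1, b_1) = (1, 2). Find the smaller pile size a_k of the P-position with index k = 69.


By Wythoff's theorem, a_k = floor(k * phi) and b_k = floor(k * phi^2) = a_k + k, where phi = (1 + sqrt(5))/2 is the golden ratio.
phi = (1 + sqrt(5))/2 = 1.618034
k = 69
k * phi = 69 * 1.618034 = 111.644345
a_69 = floor(k * phi) = 111

111


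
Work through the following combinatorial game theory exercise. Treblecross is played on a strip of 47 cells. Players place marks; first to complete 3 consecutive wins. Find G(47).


Treblecross: place X on empty cells; 3-in-a-row wins.
Playing within two cells of an existing X lets the opponent win at once, so sensible play treats the cells i-2..i+2 around each X as dead. The player left with no safe cell loses, so this is a normal-play take-away game on strips of safe cells.
Placing X at cell i (0-indexed) of a strip of k safe cells leaves independent strips of sizes max(0, i-2) and max(0, k-i-3). Hence G(k) = mex{ G(max(0,i-2)) XOR G(max(0,k-i-3)) : 0 <= i < k }, with G(0) = 0.
G(1): splits (0,0):0^0=0 -> mex({0}) = 1
G(2): splits (0,0):0^0=0 -> mex({0}) = 1
G(3): splits (0,0):0^0=0 -> mex({0}) = 1
G(4): splits (0,1):0^1=1 (0,0):0^0=0 -> mex({0, 1}) = 2
G(5): splits (0,2):0^1=1 (0,1):0^1=1 (0,0):0^0=0 -> mex({0, 1}) = 2
G(6) = mex({1}) = 0
G(7) = mex({0, 1, 2}) = 3
G(8) = mex({0, 1, 2}) = 3
G(9) = mex({0, 2}) = 1
G(10) = mex({0, 2, 3}) = 1
G(11) = mex({0, 3}) = 1
G(12) = mex({1, 3}) = 0
G(13) = mex({0, 1, 2, 3}) = 4
G(14) = mex({0, 1, 2}) = 3
G(15) = mex({0, 1, 2}) = 3
G(16) = mex({0, 1, 2, 4}) = 3
G(17) = mex({0, 1, 3, 4}) = 2
G(18) = mex({0, 1, 3, 4}) = 2
G(19) = mex({0, 1, 3, 5}) = 2
G(20) = mex({0, 1, 2, 3, 5}) = 4
G(21) = mex({0, 1, 2, 3, 5}) = 4
G(22) = mex({1, 2, 6}) = 0
G(23) = mex({0, 1, 2, 3, 4, 6}) = 5
G(24) = mex({0, 1, 2, 3, 4}) = 5
G(25) = mex({0, 1, 3, 4, 7}) = 2
G(26) = mex({0, 1, 3, 4, 5, 7}) = 2
G(27) = mex({0, 1, 3, 5}) = 2
G(28) = mex({0, 1, 2, 5}) = 3
G(29) = mex({0, 1, 2, 4, 5, 6}) = 3
G(30) = mex({1, 2, 4, 6}) = 0
G(31) = mex({0, 1, 2, 3, 4, 6}) = 5
G(32) = mex({1, 2, 3, 4, 7}) = 0
G(33) = mex({0, 3, 7}) = 1
G(34) = mex({0, 2, 3, 5, 7}) = 1
G(35) = mex({0, 2, 3, 5, 6}) = 1
G(36) = mex({0, 1, 2, 5, 6}) = 3
G(37) = mex({0, 1, 2, 4, 5, 6}) = 3
G(38) = mex({0, 1, 2, 4}) = 3
G(39) = mex({0, 1, 2, 3, 4, 7}) = 5
G(40) = mex({0, 1, 2, 3, 4, 5, 7}) = 6
G(41) = mex({0, 1, 2, 3, 5, 7}) = 4
G(42) = mex({0, 1, 2, 3, 5, 6, 7}) = 4
G(43) = mex({0, 2, 3, 5, 6}) = 1
G(44) = mex({1, 2, 3, 4, 5, 6}) = 0
G(45) = mex({0, 1, 2, 3, 4, 6, 7}) = 5
G(46) = mex({0, 1, 2, 3, 4, 7}) = 5
G(47) = mex({0, 1, 2, 3, 4, 5, 7}) = 6
Therefore G(47) = 6.

6


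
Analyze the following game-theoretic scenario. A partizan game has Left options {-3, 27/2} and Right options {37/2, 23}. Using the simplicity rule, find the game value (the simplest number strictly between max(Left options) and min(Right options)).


Left options: {-3, 27/2}, max = 27/2
Right options: {37/2, 23}, min = 37/2
All options are numbers and max(Left) < min(Right), so by the simplicity theorem the value is the simplest (earliest-born) number strictly between 27/2 and 37/2.
Integers 14 through 18 all lie strictly between 27/2 and 37/2.
Among integers, the simplest (lowest birthday = smallest |n|; 0 is born on day 0, +-n on day n) is 14.
No non-integer in the interval can be simpler: if x is a non-integer in the interval, then floor(x) or ceil(x) also lies in the interval (the interval contains an integer), and both are proper prefixes of x's sign expansion, i.e. born earlier. So the game value is 14.
Game value = 14

14


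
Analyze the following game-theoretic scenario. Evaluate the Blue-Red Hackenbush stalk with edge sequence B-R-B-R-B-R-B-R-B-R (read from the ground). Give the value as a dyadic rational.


Edges (from ground): B-R-B-R-B-R-B-R-B-R
By Berlekamp's sign-expansion rule, a Blue-Red Hackenbush stalk has the value of the surreal number whose sign sequence is the edge sequence with B -> + and R -> -.
Sign sequence: +-+-+-+-+-
Trace the sign expansion in the surreal number tree, starting from 0:
Edge 1: B (sign +) -> bounds (0, +inf), value = 1
Edge 2: R (sign -) -> bounds (0, 1), value = 1/2
Edge 3: B (sign +) -> bounds (1/2, 1), value = 3/4
Edge 4: R (sign -) -> bounds (1/2, 3/4), value = 5/8
Edge 5: B (sign +) -> bounds (5/8, 3/4), value = 11/16
Edge 6: R (sign -) -> bounds (5/8, 11/16), value = 21/32
Edge 7: B (sign +) -> bounds (21/32, 11/16), value = 43/64
Edge 8: R (sign -) -> bounds (21/32, 43/64), value = 85/128
Edge 9: B (sign +) -> bounds (85/128, 43/64), value = 171/256
Edge 10: R (sign -) -> bounds (85/128, 171/256), value = 341/512
Game value = 341/512

341/512


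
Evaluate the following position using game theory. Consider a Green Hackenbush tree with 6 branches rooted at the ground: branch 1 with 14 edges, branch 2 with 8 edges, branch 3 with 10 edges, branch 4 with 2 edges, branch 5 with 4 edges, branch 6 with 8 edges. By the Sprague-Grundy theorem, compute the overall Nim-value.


The tree has 6 branches from the ground vertex.
In Green Hackenbush, the Nim-value of a simple path of length k is k.
Branch 1: length 14, Nim-value = 14
Branch 2: length 8, Nim-value = 8
Branch 3: length 10, Nim-value = 10
Branch 4: length 2, Nim-value = 2
Branch 5: length 4, Nim-value = 4
Branch 6: length 8, Nim-value = 8
Total Nim-value = XOR of all branch values:
0 XOR 14 = 14
14 XOR 8 = 6
6 XOR 10 = 12
12 XOR 2 = 14
14 XOR 4 = 10
10 XOR 8 = 2
Nim-value of the tree = 2

2


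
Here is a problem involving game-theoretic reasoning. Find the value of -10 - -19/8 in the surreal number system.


x = -10, y = -19/8
Converting to common denominator: 8
x = -80/8, y = -19/8
x - y = -10 - -19/8 = -61/8

-61/8


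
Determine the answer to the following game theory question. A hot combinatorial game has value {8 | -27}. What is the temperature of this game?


The game is {8 | -27}, a switch {a | b} with numbers a > b.
Cooling {a | b} by t gives {a - t | b + t}, which stops being hot when a - t = b + t, i.e. at t = (a - b)/2. So the temperature of a switch is (a - b)/2.
Temperature = (Left option - Right option) / 2
= (8 - (-27)) / 2
= 35 / 2
= 35/2

35/2


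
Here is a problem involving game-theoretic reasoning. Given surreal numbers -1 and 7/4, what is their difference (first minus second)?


x = -1, y = 7/4
Converting to common denominator: 4
x = -4/4, y = 7/4
x - y = -1 - 7/4 = -11/4

-11/4


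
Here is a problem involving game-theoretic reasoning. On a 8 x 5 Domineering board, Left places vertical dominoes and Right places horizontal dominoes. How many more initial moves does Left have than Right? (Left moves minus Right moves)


Board is 8 x 5 (rows x cols).
Left (vertical) placements: (rows-1) * cols = 7 * 5 = 35
Right (horizontal) placements: rows * (cols-1) = 8 * 4 = 32
Advantage = Left - Right = 35 - 32 = 3

3


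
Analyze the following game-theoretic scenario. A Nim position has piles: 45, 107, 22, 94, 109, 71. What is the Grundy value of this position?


We need the XOR (exclusive or) of all pile sizes.
After XOR-ing pile 1 (size 45): 0 XOR 45 = 45
After XOR-ing pile 2 (size 107): 45 XOR 107 = 70
After XOR-ing pile 3 (size 22): 70 XOR 22 = 80
After XOR-ing pile 4 (size 94): 80 XOR 94 = 14
After XOR-ing pile 5 (size 109): 14 XOR 109 = 99
After XOR-ing pile 6 (size 71): 99 XOR 71 = 36
The Nim-value of this position is 36.

36


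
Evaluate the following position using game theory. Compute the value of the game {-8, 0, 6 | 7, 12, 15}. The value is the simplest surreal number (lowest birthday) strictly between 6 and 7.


Left options: {-8, 0, 6}, max = 6
Right options: {7, 12, 15}, min = 7
All options are numbers and max(Left) < min(Right), so by the simplicity theorem the value is the simplest (earliest-born) number strictly between 6 and 7.
No integer lies strictly between 6 and 7, so the value is the dyadic rational m/2^k in the interval with the smallest k (then m odd); search k = 1, 2, ...:
Denominator 2: 13/2 lies strictly between 6 and 7 -- found.
The simplest number in the interval is 13/2.
Game value = 13/2

13/2


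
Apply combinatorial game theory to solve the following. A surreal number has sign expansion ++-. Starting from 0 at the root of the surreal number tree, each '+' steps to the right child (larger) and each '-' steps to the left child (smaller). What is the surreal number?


Sign expansion: ++-
Rule: track bounds (lo, hi), initially (-inf, +inf). On '+', the current value becomes lo and we move to the simplest number in (value, hi): value + 1 if hi = +inf, otherwise the midpoint (value + hi)/2. On '-', the current value becomes hi and we move to value - 1 if lo = -inf, otherwise the midpoint (lo + value)/2.
Start at 0.
Step 1: sign = +, move right. Bounds: (0, +inf). Value = 1
Step 2: sign = +, move right. Bounds: (1, +inf). Value = 2
Step 3: sign = -, move left. Bounds: (1, 2). Value = 3/2
The surreal number with sign expansion ++- is 3/2.

3/2


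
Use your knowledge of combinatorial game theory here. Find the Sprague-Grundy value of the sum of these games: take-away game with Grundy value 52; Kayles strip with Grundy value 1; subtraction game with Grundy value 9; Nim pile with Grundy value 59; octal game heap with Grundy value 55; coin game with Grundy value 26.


By the Sprague-Grundy theorem, the Grundy value of a sum of games is the XOR of individual Grundy values.
take-away game: Grundy value = 52. Running XOR: 0 XOR 52 = 52
Kayles strip: Grundy value = 1. Running XOR: 52 XOR 1 = 53
subtraction game: Grundy value = 9. Running XOR: 53 XOR 9 = 60
Nim pile: Grundy value = 59. Running XOR: 60 XOR 59 = 7
octal game heap: Grundy value = 55. Running XOR: 7 XOR 55 = 48
coin game: Grundy value = 26. Running XOR: 48 XOR 26 = 42
The combined Grundy value is 42.

42


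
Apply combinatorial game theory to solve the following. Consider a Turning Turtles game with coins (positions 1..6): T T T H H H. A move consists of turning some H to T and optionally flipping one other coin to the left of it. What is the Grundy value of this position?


Coins: T T T H H H
Key fact: a single head at position k behaves exactly like a Nim heap of size k (turning it to T and optionally flipping a coin at j < k corresponds to moving the heap from k to j, or to 0), and heads combine as a disjunctive sum (two heads at the same place would cancel, matching j XOR j = 0). So the Nim-value is the XOR of the 1-indexed positions of the heads.
Face-up positions (1-indexed): [4, 5, 6]
XOR 0 with 4: 0 XOR 4 = 4
XOR 4 with 5: 4 XOR 5 = 1
XOR 1 with 6: 1 XOR 6 = 7
Nim-value = 7

7


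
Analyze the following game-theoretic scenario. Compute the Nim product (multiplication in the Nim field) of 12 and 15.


Nim multiplication is bilinear over XOR: (u XOR v) * w = (u*w) XOR (v*w).
So we split each operand into its bit components and XOR the pairwise Nim products.
12 = 4 + 8 (as XOR of powers of 2).
15 = 1 + 2 + 4 + 8 (as XOR of powers of 2).
Using the standard Nim-product table on single bits:
  2*2 = 3,   2*4 = 8,   2*8 = 12,
  4*4 = 6,   4*8 = 11,  8*8 = 13,
and  1*x = x (identity), k*l = l*k (commutative).
Pairwise Nim products:
  4 * 1 = 4
  4 * 2 = 8
  4 * 4 = 6
  4 * 8 = 11
  8 * 1 = 8
  8 * 2 = 12
  8 * 4 = 11
  8 * 8 = 13
XOR them: 4 XOR 8 XOR 6 XOR 11 XOR 8 XOR 12 XOR 11 XOR 13 = 3.
Result: 12 * 15 = 3 (in Nim).

3


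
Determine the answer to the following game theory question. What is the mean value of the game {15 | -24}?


Game = {15 | -24}, a switch {a | b} with numbers a > b.
Its thermograph has left wall a - t and right wall b + t, which meet at t = (a - b)/2, where both equal (a + b)/2. So the mast (mean value) is at (a + b)/2.
Mean = (15 + (-24))/2 = -9/2 = -9/2

-9/2


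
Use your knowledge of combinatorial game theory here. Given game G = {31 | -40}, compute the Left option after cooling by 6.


Original game: {31 | -40} (a switch {a | b} with a > b).
Cooling by t (for t below the temperature (a - b)/2 = 71/2) taxes each move by t: {a | b} cooled by t is {a - t | b + t}.
Cooling amount: t = 6
Cooled Left option: 31 - 6 = 25
Cooled Right option: -40 + 6 = -34
Cooled game: {25 | -34}
Left option = 25

25


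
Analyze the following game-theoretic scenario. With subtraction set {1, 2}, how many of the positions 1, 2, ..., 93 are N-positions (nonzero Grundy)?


Subtraction set S = {1, 2}, so G(n) = n mod 3.
G(n) = 0 when n is a multiple of 3.
Multiples of 3 in [1, 93]: 31
N-positions (nonzero Grundy) = 93 - 31 = 62

62


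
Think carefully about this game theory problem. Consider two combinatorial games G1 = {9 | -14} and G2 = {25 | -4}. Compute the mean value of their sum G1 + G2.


G1 = {9 | -14}, G2 = {25 | -4}
Each is a switch {a | b} with numbers a > b; its mean value is (a + b)/2, and mean value is additive over game sums: m(G1 + G2) = m(G1) + m(G2).
Mean of G1 = (9 + (-14))/2 = -5/2 = -5/2
Mean of G2 = (25 + (-4))/2 = 21/2 = 21/2
Mean of G1 + G2 = -5/2 + 21/2 = 8

8


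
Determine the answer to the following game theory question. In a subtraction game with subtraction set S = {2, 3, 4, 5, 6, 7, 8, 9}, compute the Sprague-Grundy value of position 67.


The subtraction set is S = {2, 3, 4, 5, 6, 7, 8, 9}.
G(k) = mex{ G(k - s) : s in S, s <= k }. We compute iteratively: G(0) = 0.
G(1) = mex({}) = 0
G(2) = mex({0}) = 1
G(3) = mex({0}) = 1
G(4) = mex({0, 1}) = 2
G(5) = mex({0, 1}) = 2
G(6) = mex({0, 1, 2}) = 3
G(7) = mex({0, 1, 2}) = 3
G(8) = mex({0, 1, 2, 3}) = 4
G(9) = mex({0, 1, 2, 3}) = 4
G(10) = mex({0, 1, 2, 3, 4}) = 5
G(11) = mex({1, 2, 3, 4}) = 0
G(12) = mex({1, 2, 3, 4, 5}) = 0
G(13) = mex({0, 2, 3, 4, 5}) = 1
G(14) = mex({0, 2, 3, 4, 5}) = 1
G(15) = mex({0, 1, 3, 4, 5}) = 2
G(16) = mex({0, 1, 3, 4, 5}) = 2
G(17) = mex({0, 1, 2, 4, 5}) = 3
G(18) = mex({0, 1, 2, 4, 5}) = 3
G(19) = mex({0, 1, 2, 3, 5}) = 4
Observe that G(11)..G(19) = 0, 0, 1, 1, 2, 2, 3, 3, 4 repeats G(0)..G(8) = 0, 0, 1, 1, 2, 2, 3, 3, 4.
For k >= max(S) = 9, G(k) is determined by the previous 9 values G(k-9)..G(k-1); a window of 9 consecutive values has recurred shifted by 11, so by induction G(k + 11) = G(k) for all k >= 0: the sequence is periodic from the start with period 11.
One period: G(0..10) = 0, 0, 1, 1, 2, 2, 3, 3, 4, 4, 5.
67 mod 11 = 1, so G(67) = G(1) = 0.

0
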